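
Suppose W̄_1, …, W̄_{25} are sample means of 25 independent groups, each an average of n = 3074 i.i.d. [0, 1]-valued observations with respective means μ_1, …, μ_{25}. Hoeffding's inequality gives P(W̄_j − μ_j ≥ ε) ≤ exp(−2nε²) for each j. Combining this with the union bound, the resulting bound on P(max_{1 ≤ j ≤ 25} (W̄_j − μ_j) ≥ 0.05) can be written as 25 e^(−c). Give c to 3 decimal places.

Union bound over the 25 events: P(max_{1 ≤ j ≤ 25} (W̄_j − μ_j) ≥ 0.05) ≤ 25·exp(−2nε²) = 25 exp(−2·3074·0.05²).
So c = 2·3074·0.05² = 15.3700.

15.370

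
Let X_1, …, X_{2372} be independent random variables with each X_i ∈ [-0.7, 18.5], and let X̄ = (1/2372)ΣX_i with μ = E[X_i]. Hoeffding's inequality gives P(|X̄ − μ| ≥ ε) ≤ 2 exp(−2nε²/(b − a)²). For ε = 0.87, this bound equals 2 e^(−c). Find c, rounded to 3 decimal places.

9.740

c = 2nε²/(b − a)² = 2·2372·0.87² / 19.2² = 9.7405.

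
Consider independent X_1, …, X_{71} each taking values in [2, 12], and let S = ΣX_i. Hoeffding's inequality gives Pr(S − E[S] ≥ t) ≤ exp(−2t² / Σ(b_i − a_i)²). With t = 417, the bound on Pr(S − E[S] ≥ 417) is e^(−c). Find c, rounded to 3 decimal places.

Σ(b_i − a_i)² = 71·(10)² = 7100.
c = 2t²/7100 = 2·417²/7100 = 48.9828.

48.983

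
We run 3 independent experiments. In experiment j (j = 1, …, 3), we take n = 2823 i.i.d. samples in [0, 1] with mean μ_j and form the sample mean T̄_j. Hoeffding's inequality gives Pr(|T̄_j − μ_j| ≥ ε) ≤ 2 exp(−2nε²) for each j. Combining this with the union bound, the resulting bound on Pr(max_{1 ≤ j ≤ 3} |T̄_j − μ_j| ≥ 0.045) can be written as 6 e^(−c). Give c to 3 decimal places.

11.433

Union bound over the 3 events: Pr(max_{1 ≤ j ≤ 3} |T̄_j − μ_j| ≥ 0.045) ≤ 3·2·exp(−2nε²) = 6 exp(−2·2823·0.045²).
So c = 2·2823·0.045² = 11.4331.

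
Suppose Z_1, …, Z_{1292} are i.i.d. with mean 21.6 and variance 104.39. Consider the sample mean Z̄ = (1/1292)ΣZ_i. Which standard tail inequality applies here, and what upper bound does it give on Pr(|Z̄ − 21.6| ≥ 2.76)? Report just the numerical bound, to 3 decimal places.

With mean and variance of each term known, Chebyshev's inequality bounds the deviation of the sum (or sample mean).
Var(Z̄) = Var(Z_i)/n = 104.39/1292 = 0.080797.
Chebyshev: Pr(|Z̄ − 21.6| ≥ 2.76) ≤ Var(Z̄)/(2.76)² = 104.39/(1292·2.76²) = 0.0106.

0.011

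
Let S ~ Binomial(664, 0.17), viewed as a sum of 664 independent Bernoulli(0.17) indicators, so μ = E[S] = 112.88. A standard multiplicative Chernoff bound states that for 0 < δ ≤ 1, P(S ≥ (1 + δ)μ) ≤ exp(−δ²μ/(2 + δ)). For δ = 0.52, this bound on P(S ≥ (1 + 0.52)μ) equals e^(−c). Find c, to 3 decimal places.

12.112

c = δ²μ/(2 + δ) = 0.52²·112.88/(2 + 0.52) = 12.1122.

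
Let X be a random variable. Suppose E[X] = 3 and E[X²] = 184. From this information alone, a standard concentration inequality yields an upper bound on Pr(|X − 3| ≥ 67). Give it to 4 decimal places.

0.0390

The first two moments determine the variance, so Chebyshev's inequality is the sharpest standard bound available.
Var(X) = E[X²] − (E[X])² = 184 − 9 = 175.
Chebyshev's inequality: Pr(|X − μ| ≥ t) ≤ Var(X)/t² = 175/4489 = 0.0390.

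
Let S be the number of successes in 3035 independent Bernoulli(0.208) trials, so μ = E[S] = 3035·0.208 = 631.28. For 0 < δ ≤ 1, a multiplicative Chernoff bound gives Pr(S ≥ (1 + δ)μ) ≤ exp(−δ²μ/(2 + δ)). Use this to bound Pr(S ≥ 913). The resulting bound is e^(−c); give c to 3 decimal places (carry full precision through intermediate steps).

51.394

Write 913 = (1 + δ)μ, so δ = 913/631.28 − 1 = 0.4462679…
Then the exponent is δ²μ/(2 + δ) = (913 − μ)² / (μ·(2 + δ)) = 51.393632.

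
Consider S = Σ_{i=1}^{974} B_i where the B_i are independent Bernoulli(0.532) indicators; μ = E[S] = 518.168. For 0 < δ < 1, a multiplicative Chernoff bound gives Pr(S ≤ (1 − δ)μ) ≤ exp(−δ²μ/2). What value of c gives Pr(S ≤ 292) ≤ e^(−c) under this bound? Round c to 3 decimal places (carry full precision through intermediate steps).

Write 292 = (1 − δ)μ, so δ = 1 − 292/518.168 = 0.4364762…
Then the exponent is δ²μ/2 = (μ − 292)²/(2μ) = 49.358475.

49.358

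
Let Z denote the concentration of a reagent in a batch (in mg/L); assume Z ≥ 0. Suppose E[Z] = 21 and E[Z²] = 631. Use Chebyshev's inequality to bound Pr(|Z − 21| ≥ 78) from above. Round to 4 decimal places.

0.0312

Var(Z) = E[Z²] − (E[Z])² = 631 − 441 = 190.
Chebyshev's inequality: Pr(|Z − μ| ≥ t) ≤ Var(Z)/t² = 190/6084 = 0.0312.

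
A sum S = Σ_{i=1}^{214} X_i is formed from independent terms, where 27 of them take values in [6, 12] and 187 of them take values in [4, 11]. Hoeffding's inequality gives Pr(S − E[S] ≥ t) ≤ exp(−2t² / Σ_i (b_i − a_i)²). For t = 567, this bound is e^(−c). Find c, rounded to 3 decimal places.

63.441

Σ(b_i − a_i)² = 27·6² + 187·7² = 10135.
c = 2t² / 10135 = 2·567² / 10135 = 63.4413.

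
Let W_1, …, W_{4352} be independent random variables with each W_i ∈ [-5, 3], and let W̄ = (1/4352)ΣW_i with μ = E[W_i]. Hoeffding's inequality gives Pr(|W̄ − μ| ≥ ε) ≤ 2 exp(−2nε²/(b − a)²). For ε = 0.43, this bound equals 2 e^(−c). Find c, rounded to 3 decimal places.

25.146

c = 2nε²/(b − a)² = 2·4352·0.43² / 8² = 25.1464.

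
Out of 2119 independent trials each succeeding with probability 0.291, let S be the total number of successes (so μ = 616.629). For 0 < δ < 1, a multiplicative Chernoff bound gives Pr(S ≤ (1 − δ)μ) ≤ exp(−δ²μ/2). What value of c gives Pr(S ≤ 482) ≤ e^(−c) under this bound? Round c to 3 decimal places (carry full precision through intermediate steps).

14.697

Write 482 = (1 − δ)μ, so δ = 1 − 482/616.629 = 0.2183306…
Then the exponent is δ²μ/2 = (μ − 482)²/(2μ) = 14.696817.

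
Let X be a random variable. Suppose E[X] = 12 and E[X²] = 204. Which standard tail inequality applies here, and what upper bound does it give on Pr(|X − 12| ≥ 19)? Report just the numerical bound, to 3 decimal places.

The first two moments determine the variance, so Chebyshev's inequality is the sharpest standard bound available.
Var(X) = E[X²] − (E[X])² = 204 − 144 = 60.
Chebyshev's inequality: Pr(|X − μ| ≥ t) ≤ Var(X)/t² = 60/361 = 0.1662.

0.166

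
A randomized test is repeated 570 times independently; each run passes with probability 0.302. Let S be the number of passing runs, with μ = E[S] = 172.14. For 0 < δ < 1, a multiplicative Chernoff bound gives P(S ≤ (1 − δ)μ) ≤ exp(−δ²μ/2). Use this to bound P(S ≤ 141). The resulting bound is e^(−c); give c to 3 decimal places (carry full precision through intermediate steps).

2.817

Write 141 = (1 − δ)μ, so δ = 1 − 141/172.14 = 0.1808993…
Then the exponent is δ²μ/2 = (μ − 141)²/(2μ) = 2.816602.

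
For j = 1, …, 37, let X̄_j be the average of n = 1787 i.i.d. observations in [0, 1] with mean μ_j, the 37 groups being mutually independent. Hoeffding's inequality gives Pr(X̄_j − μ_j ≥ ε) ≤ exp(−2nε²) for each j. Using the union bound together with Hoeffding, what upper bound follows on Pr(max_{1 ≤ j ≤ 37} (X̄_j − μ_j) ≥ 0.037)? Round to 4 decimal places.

0.2775

Per-experiment Hoeffding bound: exp(−2·1787·0.037²) = exp(−4.89281) = 0.0075003.
Union bound over 37 events: 37·0.0075003 = 0.27751.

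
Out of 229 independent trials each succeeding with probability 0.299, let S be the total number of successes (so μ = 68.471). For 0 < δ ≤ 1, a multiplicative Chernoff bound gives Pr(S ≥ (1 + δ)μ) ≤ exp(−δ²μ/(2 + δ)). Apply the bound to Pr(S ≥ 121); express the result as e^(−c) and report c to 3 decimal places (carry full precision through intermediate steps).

Write 121 = (1 + δ)μ, so δ = 121/68.471 − 1 = 0.7671715…
Then the exponent is δ²μ/(2 + δ) = (121 − μ)² / (μ·(2 + δ)) = 14.563157.

14.563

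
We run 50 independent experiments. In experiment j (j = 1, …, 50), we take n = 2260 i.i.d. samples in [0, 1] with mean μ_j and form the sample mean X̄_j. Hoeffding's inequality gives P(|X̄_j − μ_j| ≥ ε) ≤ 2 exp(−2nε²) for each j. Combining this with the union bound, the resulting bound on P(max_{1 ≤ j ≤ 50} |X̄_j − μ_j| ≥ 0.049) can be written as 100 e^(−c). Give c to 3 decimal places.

Union bound over the 50 events: P(max_{1 ≤ j ≤ 50} |X̄_j − μ_j| ≥ 0.049) ≤ 50·2·exp(−2nε²) = 100 exp(−2·2260·0.049²).
So c = 2·2260·0.049² = 10.8525.

10.853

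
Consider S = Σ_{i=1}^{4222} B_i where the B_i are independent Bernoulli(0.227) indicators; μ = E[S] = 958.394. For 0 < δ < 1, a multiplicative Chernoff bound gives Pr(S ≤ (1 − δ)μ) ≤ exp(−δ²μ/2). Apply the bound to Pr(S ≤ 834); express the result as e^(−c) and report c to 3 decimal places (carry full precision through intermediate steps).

8.073

Write 834 = (1 − δ)μ, so δ = 1 − 834/958.394 = 0.1297942…
Then the exponent is δ²μ/2 = (μ − 834)²/(2μ) = 8.072811.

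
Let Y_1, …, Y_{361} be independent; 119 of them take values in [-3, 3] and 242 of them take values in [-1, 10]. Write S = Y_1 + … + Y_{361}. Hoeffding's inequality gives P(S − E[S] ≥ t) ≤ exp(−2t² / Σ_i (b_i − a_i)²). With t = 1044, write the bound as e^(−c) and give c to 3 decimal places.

Σ(b_i − a_i)² = 119·6² + 242·11² = 33566.
c = 2t² / 33566 = 2·1044² / 33566 = 64.9429.

64.943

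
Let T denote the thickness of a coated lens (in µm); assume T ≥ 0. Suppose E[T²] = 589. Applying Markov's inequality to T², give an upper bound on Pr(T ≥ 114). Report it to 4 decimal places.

0.0453

Since T ≥ 0, the event {T ≥ 114} is the same as {T² ≥ 12996}.
Markov's inequality applied to T² gives Pr(T² ≥ 12996) ≤ E[T²]/12996 = 589/12996 = 0.0453.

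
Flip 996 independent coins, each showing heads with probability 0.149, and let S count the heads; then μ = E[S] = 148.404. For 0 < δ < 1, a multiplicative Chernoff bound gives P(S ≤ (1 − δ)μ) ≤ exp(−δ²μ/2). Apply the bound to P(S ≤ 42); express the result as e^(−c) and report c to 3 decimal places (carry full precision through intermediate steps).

Write 42 = (1 − δ)μ, so δ = 1 − 42/148.404 = 0.7169888…
Then the exponent is δ²μ/2 = (μ − 42)²/(2μ) = 38.145236.

38.145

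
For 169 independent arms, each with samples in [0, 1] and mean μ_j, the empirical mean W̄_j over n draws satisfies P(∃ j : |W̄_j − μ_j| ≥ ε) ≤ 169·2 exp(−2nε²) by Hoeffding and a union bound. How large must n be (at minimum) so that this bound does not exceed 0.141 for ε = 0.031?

4049

Need 2·169·exp(−2nε²) ≤ 0.141, i.e. exp(−2nε²) ≤ 0.141/338.
So 2nε² ≥ ln(338/0.141) = 7.782041.
Hence n ≥ 7.782041/(2·0.031²) = 4048.929.
The smallest integer n is 4049.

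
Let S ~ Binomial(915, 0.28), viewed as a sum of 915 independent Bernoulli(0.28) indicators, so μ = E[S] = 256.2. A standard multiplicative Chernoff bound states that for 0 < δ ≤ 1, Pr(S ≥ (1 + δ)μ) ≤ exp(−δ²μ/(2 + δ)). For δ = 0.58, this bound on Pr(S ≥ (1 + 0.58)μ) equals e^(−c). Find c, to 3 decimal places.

33.405

c = δ²μ/(2 + δ) = 0.58²·256.2/(2 + 0.58) = 33.4053.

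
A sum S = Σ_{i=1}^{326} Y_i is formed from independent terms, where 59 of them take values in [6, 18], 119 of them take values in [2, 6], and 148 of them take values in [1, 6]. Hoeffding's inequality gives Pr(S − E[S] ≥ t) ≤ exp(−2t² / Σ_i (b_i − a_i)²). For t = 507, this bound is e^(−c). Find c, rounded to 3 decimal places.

Σ(b_i − a_i)² = 59·12² + 119·4² + 148·5² = 14100.
c = 2t² / 14100 = 2·507² / 14100 = 36.4609.

36.461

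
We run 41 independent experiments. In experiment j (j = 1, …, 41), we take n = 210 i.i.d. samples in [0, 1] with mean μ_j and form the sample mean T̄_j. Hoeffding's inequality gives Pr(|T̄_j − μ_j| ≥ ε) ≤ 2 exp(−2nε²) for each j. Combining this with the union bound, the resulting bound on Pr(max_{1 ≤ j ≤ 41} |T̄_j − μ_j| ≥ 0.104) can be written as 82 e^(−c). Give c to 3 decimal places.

4.543

Union bound over the 41 events: Pr(max_{1 ≤ j ≤ 41} |T̄_j − μ_j| ≥ 0.104) ≤ 41·2·exp(−2nε²) = 82 exp(−2·210·0.104²).
So c = 2·210·0.104² = 4.5427.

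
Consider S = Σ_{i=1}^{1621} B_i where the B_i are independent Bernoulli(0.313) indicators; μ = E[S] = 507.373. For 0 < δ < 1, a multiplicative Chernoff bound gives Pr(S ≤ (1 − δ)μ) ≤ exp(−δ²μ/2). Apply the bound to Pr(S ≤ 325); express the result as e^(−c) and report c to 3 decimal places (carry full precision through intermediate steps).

32.777

Write 325 = (1 − δ)μ, so δ = 1 − 325/507.373 = 0.3594456…
Then the exponent is δ²μ/2 = (μ − 325)²/(2μ) = 32.776588.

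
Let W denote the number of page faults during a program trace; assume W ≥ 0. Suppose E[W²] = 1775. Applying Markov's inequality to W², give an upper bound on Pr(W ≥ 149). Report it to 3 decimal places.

0.080

Since W ≥ 0, the event {W ≥ 149} is the same as {W² ≥ 22201}.
Markov's inequality applied to W² gives Pr(W² ≥ 22201) ≤ E[W²]/22201 = 1775/22201 = 0.0800.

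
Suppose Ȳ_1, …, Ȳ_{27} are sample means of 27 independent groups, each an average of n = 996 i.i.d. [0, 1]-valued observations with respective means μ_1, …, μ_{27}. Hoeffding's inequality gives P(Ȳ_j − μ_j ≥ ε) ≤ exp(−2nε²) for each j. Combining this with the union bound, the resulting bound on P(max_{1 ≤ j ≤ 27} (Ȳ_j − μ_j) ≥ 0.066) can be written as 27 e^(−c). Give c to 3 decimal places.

Union bound over the 27 events: P(max_{1 ≤ j ≤ 27} (Ȳ_j − μ_j) ≥ 0.066) ≤ 27·exp(−2nε²) = 27 exp(−2·996·0.066²).
So c = 2·996·0.066² = 8.6772.

8.677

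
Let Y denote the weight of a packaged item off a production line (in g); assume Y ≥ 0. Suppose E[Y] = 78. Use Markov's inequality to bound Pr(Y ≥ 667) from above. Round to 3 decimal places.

0.117

Markov's inequality: for a non-negative random variable, Pr(Y ≥ a) ≤ E[Y]/a.
Here E[Y] = 78 and a = 667, so the bound is 78/667 = 0.1169.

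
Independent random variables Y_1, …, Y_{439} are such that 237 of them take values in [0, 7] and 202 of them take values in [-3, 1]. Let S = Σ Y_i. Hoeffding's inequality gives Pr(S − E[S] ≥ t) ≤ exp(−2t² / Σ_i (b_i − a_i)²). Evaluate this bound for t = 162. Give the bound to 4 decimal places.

Σ(b_i − a_i)² = 237·7² + 202·4² = 14845.
Exponent = 2·162² / 14845 = 3.53574.
Bound = exp(−3.53574) = 0.02914.

0.0291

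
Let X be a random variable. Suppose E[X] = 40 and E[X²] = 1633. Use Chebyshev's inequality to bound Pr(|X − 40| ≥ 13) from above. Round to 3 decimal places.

Var(X) = E[X²] − (E[X])² = 1633 − 1600 = 33.
Chebyshev's inequality: Pr(|X − μ| ≥ t) ≤ Var(X)/t² = 33/169 = 0.1953.

0.195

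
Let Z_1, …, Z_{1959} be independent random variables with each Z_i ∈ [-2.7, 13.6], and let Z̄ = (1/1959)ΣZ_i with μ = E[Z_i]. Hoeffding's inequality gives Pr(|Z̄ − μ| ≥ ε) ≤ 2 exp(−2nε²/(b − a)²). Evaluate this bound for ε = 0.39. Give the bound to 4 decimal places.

0.2123

Exponent: 2nε²/(b − a)² = 2·1959·0.39² / 16.3² = 2.24294.
Bound = 2·exp(−2.24294) = 0.21229.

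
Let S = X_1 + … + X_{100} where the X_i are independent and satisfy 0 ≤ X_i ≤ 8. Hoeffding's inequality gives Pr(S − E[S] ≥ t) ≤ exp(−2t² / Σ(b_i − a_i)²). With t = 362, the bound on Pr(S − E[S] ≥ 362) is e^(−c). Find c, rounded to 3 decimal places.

Σ(b_i − a_i)² = 100·(8)² = 6400.
c = 2t²/6400 = 2·362²/6400 = 40.9513.

40.951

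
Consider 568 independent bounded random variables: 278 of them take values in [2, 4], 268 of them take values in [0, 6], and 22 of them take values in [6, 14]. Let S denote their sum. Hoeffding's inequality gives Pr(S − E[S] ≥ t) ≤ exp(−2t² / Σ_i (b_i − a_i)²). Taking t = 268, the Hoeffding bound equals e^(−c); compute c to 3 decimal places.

11.805

Σ(b_i − a_i)² = 278·2² + 268·6² + 22·8² = 12168.
c = 2t² / 12168 = 2·268² / 12168 = 11.8054.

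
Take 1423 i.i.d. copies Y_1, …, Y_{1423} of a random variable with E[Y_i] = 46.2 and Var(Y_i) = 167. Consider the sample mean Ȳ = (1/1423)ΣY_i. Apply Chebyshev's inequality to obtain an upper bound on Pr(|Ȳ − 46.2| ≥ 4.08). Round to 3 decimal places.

Var(Ȳ) = Var(Y_i)/n = 167/1423 = 0.11736.
Chebyshev: Pr(|Ȳ − 46.2| ≥ 4.08) ≤ Var(Ȳ)/(4.08)² = 167/(1423·4.08²) = 0.0071.

0.007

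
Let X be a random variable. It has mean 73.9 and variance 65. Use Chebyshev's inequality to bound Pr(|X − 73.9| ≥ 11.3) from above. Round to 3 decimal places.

0.509

Chebyshev: Pr(|X − μ| ≥ t) ≤ Var(X)/t².
Bound = 65 / 127.69 = 0.5090.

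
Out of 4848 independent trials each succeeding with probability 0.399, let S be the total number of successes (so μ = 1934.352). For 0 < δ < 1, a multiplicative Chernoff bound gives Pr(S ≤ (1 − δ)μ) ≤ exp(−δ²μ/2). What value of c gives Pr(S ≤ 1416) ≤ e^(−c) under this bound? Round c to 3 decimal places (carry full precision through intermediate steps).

Write 1416 = (1 − δ)μ, so δ = 1 − 1416/1934.352 = 0.2679719…
Then the exponent is δ²μ/2 = (μ − 1416)²/(2μ) = 69.451888.

69.452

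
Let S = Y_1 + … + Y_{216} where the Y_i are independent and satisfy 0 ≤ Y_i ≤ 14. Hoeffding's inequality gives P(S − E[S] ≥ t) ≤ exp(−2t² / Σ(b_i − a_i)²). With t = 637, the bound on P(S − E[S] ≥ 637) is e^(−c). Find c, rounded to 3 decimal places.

19.169

Σ(b_i − a_i)² = 216·(14)² = 42336.
c = 2t²/42336 = 2·637²/42336 = 19.1690.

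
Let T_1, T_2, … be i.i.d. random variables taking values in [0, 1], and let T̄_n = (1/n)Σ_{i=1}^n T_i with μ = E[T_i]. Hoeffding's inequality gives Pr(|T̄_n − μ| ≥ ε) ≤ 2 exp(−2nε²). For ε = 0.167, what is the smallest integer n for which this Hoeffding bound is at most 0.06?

Require 2·exp(−2nε²) ≤ 0.06, i.e. 2nε² ≥ ln(2/0.06) = 3.506558.
So n ≥ 3.506558 / (2·0.167²) = 62.866.
The smallest integer n is 63.

63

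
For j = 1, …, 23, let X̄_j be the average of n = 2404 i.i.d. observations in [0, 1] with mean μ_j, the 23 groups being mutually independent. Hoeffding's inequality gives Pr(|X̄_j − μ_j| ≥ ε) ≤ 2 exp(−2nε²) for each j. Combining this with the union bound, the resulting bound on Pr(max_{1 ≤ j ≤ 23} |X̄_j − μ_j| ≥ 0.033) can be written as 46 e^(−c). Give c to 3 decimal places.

Union bound over the 23 events: Pr(max_{1 ≤ j ≤ 23} |X̄_j − μ_j| ≥ 0.033) ≤ 23·2·exp(−2nε²) = 46 exp(−2·2404·0.033²).
So c = 2·2404·0.033² = 5.2359.

5.236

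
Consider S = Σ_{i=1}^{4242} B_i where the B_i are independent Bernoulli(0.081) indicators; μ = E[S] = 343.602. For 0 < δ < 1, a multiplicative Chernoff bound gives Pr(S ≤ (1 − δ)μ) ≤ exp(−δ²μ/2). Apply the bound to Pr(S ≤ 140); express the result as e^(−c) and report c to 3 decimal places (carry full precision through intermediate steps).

60.322

Write 140 = (1 − δ)μ, so δ = 1 − 140/343.602 = 0.5925518…
Then the exponent is δ²μ/2 = (μ − 140)²/(2μ) = 60.322371.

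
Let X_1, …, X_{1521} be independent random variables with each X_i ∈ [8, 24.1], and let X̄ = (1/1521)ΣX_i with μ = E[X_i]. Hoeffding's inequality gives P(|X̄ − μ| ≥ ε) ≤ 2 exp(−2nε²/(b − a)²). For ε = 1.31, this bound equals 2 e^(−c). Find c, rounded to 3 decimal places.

c = 2nε²/(b − a)² = 2·1521·1.31² / 16.1² = 20.1396.

20.140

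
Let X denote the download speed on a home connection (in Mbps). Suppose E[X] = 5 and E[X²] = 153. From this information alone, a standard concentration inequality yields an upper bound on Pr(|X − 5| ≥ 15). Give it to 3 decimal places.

0.569

The first two moments determine the variance, so Chebyshev's inequality is the sharpest standard bound available.
Var(X) = E[X²] − (E[X])² = 153 − 25 = 128.
Chebyshev's inequality: Pr(|X − μ| ≥ t) ≤ Var(X)/t² = 128/225 = 0.5689.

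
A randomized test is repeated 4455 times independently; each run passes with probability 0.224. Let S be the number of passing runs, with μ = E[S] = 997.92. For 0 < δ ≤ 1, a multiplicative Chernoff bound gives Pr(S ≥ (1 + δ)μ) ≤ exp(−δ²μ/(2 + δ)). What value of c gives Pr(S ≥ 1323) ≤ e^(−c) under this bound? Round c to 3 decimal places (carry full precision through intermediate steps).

Write 1323 = (1 + δ)μ, so δ = 1323/997.92 − 1 = 0.3257576…
Then the exponent is δ²μ/(2 + δ) = (1323 − μ)² / (μ·(2 + δ)) = 45.532378.

45.532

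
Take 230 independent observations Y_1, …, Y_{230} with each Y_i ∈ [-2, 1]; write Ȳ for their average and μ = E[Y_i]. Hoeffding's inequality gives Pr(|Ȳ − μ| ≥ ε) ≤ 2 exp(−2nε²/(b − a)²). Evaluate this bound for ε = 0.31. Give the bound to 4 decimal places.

Exponent: 2nε²/(b − a)² = 2·230·0.31² / 3² = 4.91178.
Bound = 2·exp(−4.91178) = 0.01472.

0.0147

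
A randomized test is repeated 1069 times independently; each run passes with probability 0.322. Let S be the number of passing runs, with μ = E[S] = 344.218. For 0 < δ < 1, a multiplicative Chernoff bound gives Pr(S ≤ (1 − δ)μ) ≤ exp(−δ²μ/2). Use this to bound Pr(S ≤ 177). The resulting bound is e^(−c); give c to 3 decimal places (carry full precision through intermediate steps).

Write 177 = (1 − δ)μ, so δ = 1 − 177/344.218 = 0.485791…
Then the exponent is δ²μ/2 = (μ − 177)²/(2μ) = 40.616498.

40.616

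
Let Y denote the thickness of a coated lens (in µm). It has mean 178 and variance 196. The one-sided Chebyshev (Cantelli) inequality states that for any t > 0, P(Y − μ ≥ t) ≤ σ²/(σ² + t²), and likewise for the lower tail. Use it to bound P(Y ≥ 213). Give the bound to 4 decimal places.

Here σ² = 196 and t = 35, so σ² + t² = 1421.
Cantelli's bound: 196/1421 = 0.1379.

0.1379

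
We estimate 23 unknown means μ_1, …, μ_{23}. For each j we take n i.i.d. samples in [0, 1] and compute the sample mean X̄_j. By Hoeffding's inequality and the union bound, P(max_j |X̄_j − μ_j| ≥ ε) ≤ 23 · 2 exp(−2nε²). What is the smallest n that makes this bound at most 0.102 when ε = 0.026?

Need 2·23·exp(−2nε²) ≤ 0.102, i.e. exp(−2nε²) ≤ 0.102/46.
So 2nε² ≥ ln(46/0.102) = 6.111424.
Hence n ≥ 6.111424/(2·0.026²) = 4520.284.
The smallest integer n is 4521.

4521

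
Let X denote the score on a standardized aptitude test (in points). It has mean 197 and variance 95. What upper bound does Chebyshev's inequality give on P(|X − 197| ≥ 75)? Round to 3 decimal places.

Chebyshev: P(|X − μ| ≥ t) ≤ Var(X)/t².
Bound = 95 / 5625 = 0.0169.

0.017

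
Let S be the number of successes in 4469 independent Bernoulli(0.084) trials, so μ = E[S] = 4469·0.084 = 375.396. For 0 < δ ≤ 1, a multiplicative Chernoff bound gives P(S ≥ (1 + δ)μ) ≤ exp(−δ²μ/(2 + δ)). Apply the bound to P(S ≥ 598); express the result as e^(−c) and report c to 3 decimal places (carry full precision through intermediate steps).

50.907

Write 598 = (1 + δ)μ, so δ = 598/375.396 − 1 = 0.5929845…
Then the exponent is δ²μ/(2 + δ) = (598 − μ)² / (μ·(2 + δ)) = 50.906867.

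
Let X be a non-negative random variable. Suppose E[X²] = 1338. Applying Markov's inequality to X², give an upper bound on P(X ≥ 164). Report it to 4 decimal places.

0.0497

Since X ≥ 0, the event {X ≥ 164} is the same as {X² ≥ 26896}.
Markov's inequality applied to X² gives P(X² ≥ 26896) ≤ E[X²]/26896 = 1338/26896 = 0.0497.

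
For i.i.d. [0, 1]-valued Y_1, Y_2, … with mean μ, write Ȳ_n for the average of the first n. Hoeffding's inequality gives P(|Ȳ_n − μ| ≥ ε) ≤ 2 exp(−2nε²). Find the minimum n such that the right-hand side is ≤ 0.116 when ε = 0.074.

260

Require 2·exp(−2nε²) ≤ 0.116, i.e. 2nε² ≥ ln(2/0.116) = 2.847312.
So n ≥ 2.847312 / (2·0.074²) = 259.981.
The smallest integer n is 260.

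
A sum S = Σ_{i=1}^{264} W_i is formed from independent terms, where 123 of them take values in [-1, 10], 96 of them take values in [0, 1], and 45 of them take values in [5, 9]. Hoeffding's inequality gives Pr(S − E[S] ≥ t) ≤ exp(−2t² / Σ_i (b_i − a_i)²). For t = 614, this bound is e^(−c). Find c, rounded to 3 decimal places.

Σ(b_i − a_i)² = 123·11² + 96·1² + 45·4² = 15699.
c = 2t² / 15699 = 2·614² / 15699 = 48.0280.

48.028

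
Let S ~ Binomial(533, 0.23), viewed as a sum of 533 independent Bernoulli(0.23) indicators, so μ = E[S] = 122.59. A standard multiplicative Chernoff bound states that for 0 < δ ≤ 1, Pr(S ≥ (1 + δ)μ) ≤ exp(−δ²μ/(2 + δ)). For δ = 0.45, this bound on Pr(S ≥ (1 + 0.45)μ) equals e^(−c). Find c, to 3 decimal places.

10.132

c = δ²μ/(2 + δ) = 0.45²·122.59/(2 + 0.45) = 10.1324.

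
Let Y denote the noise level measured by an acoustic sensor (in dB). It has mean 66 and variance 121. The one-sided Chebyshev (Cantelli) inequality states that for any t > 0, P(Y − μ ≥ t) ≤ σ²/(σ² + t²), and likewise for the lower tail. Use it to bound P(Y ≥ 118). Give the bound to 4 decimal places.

Here σ² = 121 and t = 52, so σ² + t² = 2825.
Cantelli's bound: 121/2825 = 0.0428.

0.0428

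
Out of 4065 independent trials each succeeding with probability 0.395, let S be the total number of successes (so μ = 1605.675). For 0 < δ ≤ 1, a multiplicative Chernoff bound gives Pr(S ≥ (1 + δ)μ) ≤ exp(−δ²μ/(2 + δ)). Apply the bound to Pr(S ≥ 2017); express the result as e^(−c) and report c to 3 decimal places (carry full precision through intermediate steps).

46.703

Write 2017 = (1 + δ)μ, so δ = 2017/1605.675 − 1 = 0.2561695…
Then the exponent is δ²μ/(2 + δ) = (2017 − μ)² / (μ·(2 + δ)) = 46.702576.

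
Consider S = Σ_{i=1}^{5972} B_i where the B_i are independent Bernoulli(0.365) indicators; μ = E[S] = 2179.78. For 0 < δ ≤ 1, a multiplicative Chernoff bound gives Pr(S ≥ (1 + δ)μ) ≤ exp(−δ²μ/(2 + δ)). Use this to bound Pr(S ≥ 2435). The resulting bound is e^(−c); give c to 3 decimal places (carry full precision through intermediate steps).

14.115

Write 2435 = (1 + δ)μ, so δ = 2435/2179.78 − 1 = 0.1170852…
Then the exponent is δ²μ/(2 + δ) = (2435 − μ)² / (μ·(2 + δ)) = 14.114920.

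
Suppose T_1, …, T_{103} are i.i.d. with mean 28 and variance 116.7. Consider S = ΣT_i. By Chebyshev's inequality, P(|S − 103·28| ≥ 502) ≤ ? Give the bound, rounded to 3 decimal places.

Var(S) = n·Var(T_i) = 103·116.7 = 12020.1.
Chebyshev: P(|S − 103·28| ≥ 502) ≤ Var(S)/502² = 12020.1/252004 = 0.0477.

0.048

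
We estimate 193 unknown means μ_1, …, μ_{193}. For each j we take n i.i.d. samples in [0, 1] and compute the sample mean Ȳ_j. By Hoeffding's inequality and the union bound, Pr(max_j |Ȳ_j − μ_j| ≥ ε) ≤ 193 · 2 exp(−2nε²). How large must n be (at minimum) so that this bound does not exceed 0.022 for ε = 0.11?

404

Need 2·193·exp(−2nε²) ≤ 0.022, i.e. exp(−2nε²) ≤ 0.022/386.
So 2nε² ≥ ln(386/0.022) = 9.772550.
Hence n ≥ 9.772550/(2·0.11²) = 403.824.
The smallest integer n is 404.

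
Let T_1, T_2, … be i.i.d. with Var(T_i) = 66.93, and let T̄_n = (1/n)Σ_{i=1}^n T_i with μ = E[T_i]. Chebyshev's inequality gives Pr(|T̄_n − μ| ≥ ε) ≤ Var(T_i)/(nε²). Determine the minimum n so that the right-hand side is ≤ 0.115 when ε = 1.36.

315

Require 66.93/(n·1.36²) ≤ 0.115, i.e. n ≥ 66.93/(0.115·1.36²) = 314.663.
The smallest integer n is 315.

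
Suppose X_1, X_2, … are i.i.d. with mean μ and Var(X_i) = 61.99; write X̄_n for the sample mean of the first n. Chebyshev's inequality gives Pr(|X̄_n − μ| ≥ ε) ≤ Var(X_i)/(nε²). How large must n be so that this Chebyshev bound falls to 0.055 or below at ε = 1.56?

Require 61.99/(n·1.56²) ≤ 0.055, i.e. n ≥ 61.99/(0.055·1.56²) = 463.137.
The smallest integer n is 464.

464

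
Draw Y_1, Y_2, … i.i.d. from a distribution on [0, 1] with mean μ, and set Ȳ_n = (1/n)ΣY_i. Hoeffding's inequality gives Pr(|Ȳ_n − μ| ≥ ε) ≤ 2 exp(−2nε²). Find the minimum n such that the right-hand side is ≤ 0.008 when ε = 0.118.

199

Require 2·exp(−2nε²) ≤ 0.008, i.e. 2nε² ≥ ln(2/0.008) = 5.521461.
So n ≥ 5.521461 / (2·0.118²) = 198.271.
The smallest integer n is 199.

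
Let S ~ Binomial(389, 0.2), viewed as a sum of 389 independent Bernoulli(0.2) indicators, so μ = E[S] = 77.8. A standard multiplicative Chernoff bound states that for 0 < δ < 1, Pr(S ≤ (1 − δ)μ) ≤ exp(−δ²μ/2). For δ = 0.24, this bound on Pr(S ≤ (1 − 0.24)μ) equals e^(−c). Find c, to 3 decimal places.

2.241

c = δ²μ/2 = 0.24²·77.8/2 = 2.2406.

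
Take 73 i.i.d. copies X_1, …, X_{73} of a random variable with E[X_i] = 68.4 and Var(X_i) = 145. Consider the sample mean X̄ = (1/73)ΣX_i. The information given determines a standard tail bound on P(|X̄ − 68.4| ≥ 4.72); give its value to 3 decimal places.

With mean and variance of each term known, Chebyshev's inequality bounds the deviation of the sum (or sample mean).
Var(X̄) = Var(X_i)/n = 145/73 = 1.9863.
Chebyshev: P(|X̄ − 68.4| ≥ 4.72) ≤ Var(X̄)/(4.72)² = 145/(73·4.72²) = 0.0892.

0.089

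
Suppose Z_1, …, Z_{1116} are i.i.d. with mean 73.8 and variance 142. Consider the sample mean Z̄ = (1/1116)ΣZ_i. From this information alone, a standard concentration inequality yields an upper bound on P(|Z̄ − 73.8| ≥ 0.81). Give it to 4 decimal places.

With mean and variance of each term known, Chebyshev's inequality bounds the deviation of the sum (or sample mean).
Var(Z̄) = Var(Z_i)/n = 142/1116 = 0.12724.
Chebyshev: P(|Z̄ − 73.8| ≥ 0.81) ≤ Var(Z̄)/(0.81)² = 142/(1116·0.81²) = 0.1939.

0.1939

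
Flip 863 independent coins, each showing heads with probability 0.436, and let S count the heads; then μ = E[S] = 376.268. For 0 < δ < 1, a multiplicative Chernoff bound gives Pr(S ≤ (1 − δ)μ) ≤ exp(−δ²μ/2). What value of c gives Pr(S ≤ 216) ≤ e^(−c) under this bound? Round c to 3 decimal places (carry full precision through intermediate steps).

Write 216 = (1 − δ)μ, so δ = 1 − 216/376.268 = 0.4259411…
Then the exponent is δ²μ/2 = (μ − 216)²/(2μ) = 34.132363.

34.132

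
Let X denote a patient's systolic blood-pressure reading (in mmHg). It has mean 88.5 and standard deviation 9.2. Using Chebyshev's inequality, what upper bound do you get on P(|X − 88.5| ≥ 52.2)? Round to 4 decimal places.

0.0311

Chebyshev: P(|X − μ| ≥ t) ≤ Var(X)/t².
Var(X) = σ² = 9.2² = 84.64.
Bound = 84.64 / 2724.84 = 0.0311.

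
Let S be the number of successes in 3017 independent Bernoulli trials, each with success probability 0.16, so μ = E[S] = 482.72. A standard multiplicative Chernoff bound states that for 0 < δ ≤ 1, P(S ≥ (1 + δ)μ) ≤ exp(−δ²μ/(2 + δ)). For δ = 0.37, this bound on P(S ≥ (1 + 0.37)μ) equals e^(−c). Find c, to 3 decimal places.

c = δ²μ/(2 + δ) = 0.37²·482.72/(2 + 0.37) = 27.8837.

27.884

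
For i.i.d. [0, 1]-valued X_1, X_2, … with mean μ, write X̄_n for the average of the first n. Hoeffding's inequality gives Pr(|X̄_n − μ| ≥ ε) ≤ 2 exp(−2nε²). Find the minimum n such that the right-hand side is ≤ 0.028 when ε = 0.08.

334

Require 2·exp(−2nε²) ≤ 0.028, i.e. 2nε² ≥ ln(2/0.028) = 4.268698.
So n ≥ 4.268698 / (2·0.08²) = 333.492.
The smallest integer n is 334.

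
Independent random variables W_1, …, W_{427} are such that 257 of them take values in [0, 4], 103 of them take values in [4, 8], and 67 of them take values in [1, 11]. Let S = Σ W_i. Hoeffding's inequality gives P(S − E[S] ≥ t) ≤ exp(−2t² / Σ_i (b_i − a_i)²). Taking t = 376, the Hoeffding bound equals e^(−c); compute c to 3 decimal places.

22.693

Σ(b_i − a_i)² = 257·4² + 103·4² + 67·10² = 12460.
c = 2t² / 12460 = 2·376² / 12460 = 22.6928.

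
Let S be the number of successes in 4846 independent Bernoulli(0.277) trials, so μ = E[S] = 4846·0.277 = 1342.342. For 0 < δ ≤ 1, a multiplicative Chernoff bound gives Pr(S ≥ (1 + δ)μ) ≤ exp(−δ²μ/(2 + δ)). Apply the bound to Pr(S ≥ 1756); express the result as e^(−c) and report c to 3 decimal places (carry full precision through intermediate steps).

Write 1756 = (1 + δ)μ, so δ = 1756/1342.342 − 1 = 0.3081614…
Then the exponent is δ²μ/(2 + δ) = (1756 − μ)² / (μ·(2 + δ)) = 55.227261.

55.227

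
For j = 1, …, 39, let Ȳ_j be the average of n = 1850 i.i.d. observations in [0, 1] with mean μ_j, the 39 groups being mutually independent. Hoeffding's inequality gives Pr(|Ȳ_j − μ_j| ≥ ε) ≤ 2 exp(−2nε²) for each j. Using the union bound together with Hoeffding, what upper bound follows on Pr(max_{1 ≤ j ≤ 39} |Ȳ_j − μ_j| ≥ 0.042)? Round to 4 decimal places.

Per-experiment Hoeffding bound: 2·exp(−2·1850·0.042²) = 2·exp(−6.52680) = 0.0029274.
Union bound over 39 events: 39·0.0029274 = 0.11417.

0.1142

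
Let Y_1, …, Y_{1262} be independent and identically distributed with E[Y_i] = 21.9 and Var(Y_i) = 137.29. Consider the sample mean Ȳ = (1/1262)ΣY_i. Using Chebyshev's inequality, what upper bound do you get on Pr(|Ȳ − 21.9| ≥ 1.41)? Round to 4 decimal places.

0.0547

Var(Ȳ) = Var(Y_i)/n = 137.29/1262 = 0.10879.
Chebyshev: Pr(|Ȳ − 21.9| ≥ 1.41) ≤ Var(Ȳ)/(1.41)² = 137.29/(1262·1.41²) = 0.0547.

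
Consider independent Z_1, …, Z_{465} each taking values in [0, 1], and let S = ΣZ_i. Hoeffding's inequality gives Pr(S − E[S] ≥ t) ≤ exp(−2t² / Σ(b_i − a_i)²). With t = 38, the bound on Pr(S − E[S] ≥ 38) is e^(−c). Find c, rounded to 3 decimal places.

6.211

Σ(b_i − a_i)² = 465·(1)² = 465.
c = 2t²/465 = 2·38²/465 = 6.2108.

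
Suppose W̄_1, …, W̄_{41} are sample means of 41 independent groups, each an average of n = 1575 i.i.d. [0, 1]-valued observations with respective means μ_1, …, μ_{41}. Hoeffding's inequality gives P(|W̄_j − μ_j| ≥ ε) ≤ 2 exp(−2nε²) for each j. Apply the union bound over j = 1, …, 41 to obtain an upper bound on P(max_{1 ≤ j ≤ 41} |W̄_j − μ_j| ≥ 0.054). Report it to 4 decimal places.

Per-experiment Hoeffding bound: 2·exp(−2·1575·0.054²) = 2·exp(−9.18540) = 0.00020505.
Union bound over 41 events: 41·0.00020505 = 0.00841.

0.0084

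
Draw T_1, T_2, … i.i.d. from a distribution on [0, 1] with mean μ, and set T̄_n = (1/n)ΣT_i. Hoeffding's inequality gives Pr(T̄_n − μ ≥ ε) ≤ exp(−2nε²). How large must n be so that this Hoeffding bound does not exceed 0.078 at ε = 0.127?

80

Require exp(−2nε²) ≤ 0.078, i.e. 2nε² ≥ ln(1/0.078) = 2.551046.
So n ≥ 2.551046 / (2·0.127²) = 79.083.
The smallest integer n is 80.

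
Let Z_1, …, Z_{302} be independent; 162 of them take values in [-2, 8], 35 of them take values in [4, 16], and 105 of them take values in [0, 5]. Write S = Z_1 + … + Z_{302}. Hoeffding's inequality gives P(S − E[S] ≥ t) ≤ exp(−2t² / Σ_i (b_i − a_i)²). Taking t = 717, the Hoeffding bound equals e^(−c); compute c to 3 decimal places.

Σ(b_i − a_i)² = 162·10² + 35·12² + 105·5² = 23865.
c = 2t² / 23865 = 2·717² / 23865 = 43.0831.

43.083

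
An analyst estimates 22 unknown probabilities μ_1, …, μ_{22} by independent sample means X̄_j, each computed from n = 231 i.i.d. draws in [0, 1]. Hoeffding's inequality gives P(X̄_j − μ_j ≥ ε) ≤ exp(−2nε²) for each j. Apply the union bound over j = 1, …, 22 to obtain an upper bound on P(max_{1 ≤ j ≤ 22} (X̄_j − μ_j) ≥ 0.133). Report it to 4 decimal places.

Per-experiment Hoeffding bound: exp(−2·231·0.133²) = exp(−8.17232) = 0.00028236.
Union bound over 22 events: 22·0.00028236 = 0.00621.

0.0062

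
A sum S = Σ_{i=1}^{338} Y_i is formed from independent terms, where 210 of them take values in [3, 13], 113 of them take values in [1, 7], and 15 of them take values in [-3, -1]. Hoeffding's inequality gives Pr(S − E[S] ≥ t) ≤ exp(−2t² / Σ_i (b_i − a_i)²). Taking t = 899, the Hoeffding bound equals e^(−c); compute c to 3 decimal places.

Σ(b_i − a_i)² = 210·10² + 113·6² + 15·2² = 25128.
c = 2t² / 25128 = 2·899² / 25128 = 64.3267.

64.327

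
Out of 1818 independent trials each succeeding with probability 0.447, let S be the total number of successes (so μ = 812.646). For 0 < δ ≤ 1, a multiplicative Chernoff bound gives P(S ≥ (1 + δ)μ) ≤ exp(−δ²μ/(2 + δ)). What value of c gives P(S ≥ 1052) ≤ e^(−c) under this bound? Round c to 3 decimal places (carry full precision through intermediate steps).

Write 1052 = (1 + δ)μ, so δ = 1052/812.646 − 1 = 0.2945366…
Then the exponent is δ²μ/(2 + δ) = (1052 − μ)² / (μ·(2 + δ)) = 30.724511.

30.725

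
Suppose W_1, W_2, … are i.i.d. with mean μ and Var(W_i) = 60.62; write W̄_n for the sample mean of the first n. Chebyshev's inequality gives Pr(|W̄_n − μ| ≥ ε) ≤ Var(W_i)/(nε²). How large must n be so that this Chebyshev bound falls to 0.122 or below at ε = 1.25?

Require 60.62/(n·1.25²) ≤ 0.122, i.e. n ≥ 60.62/(0.122·1.25²) = 318.007.
The smallest integer n is 319.

319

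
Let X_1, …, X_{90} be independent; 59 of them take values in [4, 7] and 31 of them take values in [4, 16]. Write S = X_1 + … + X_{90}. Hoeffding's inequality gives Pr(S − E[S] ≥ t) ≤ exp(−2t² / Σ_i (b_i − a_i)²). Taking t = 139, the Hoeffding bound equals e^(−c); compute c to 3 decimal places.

7.736

Σ(b_i − a_i)² = 59·3² + 31·12² = 4995.
c = 2t² / 4995 = 2·139² / 4995 = 7.7361.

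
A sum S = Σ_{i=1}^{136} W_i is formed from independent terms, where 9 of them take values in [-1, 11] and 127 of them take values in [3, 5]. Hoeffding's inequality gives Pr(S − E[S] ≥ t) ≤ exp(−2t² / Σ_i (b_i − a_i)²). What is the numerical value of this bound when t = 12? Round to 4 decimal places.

Σ(b_i − a_i)² = 9·12² + 127·2² = 1804.
Exponent = 2·12² / 1804 = 0.15965.
Bound = exp(−0.15965) = 0.85245.

0.8524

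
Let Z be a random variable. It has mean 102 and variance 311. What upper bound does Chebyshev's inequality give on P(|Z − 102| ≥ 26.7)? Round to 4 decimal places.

Chebyshev: P(|Z − μ| ≥ t) ≤ Var(Z)/t².
Bound = 311 / 712.89 = 0.4363.

0.4363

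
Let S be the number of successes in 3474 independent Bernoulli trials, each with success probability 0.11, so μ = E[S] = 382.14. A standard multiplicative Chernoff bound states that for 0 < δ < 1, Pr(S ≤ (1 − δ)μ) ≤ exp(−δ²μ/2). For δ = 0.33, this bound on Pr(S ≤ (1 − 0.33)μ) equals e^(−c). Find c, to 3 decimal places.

c = δ²μ/2 = 0.33²·382.14/2 = 20.8075.

20.808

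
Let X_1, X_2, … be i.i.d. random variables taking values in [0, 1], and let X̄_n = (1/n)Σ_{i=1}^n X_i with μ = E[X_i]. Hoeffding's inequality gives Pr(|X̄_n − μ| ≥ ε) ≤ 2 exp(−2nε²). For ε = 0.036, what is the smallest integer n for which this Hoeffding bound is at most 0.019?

1797

Require 2·exp(−2nε²) ≤ 0.019, i.e. 2nε² ≥ ln(2/0.019) = 4.656463.
So n ≥ 4.656463 / (2·0.036²) = 1796.475.
The smallest integer n is 1797.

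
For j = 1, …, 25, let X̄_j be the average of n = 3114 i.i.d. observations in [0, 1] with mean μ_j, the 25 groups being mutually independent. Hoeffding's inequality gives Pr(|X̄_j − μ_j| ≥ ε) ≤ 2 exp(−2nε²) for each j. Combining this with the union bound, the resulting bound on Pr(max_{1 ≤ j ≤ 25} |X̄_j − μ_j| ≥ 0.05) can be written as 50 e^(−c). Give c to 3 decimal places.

15.570

Union bound over the 25 events: Pr(max_{1 ≤ j ≤ 25} |X̄_j − μ_j| ≥ 0.05) ≤ 25·2·exp(−2nε²) = 50 exp(−2·3114·0.05²).
So c = 2·3114·0.05² = 15.5700.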